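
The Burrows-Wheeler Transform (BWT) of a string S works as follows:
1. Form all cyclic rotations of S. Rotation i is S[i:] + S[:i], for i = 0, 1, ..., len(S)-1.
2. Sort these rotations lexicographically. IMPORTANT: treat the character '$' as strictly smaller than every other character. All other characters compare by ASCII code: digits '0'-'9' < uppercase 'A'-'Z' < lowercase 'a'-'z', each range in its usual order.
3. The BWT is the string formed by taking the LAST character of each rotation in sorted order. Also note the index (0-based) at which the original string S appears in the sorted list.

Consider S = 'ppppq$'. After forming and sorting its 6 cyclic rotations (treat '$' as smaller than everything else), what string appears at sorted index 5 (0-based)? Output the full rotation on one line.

Answer: q$pppp

Derivation:
All 6 rotations (rotation i = S[i:]+S[:i]):
  rot[0] = ppppq$
  rot[1] = pppq$p
  rot[2] = ppq$pp
  rot[3] = pq$ppp
  rot[4] = q$pppp
  rot[5] = $ppppq
Sorted (with $ < everything):
  sorted[0] = $ppppq
  sorted[1] = ppppq$
  sorted[2] = pppq$p
  sorted[3] = ppq$pp
  sorted[4] = pq$ppp
  sorted[5] = q$pppp
sorted[5] = q$pppp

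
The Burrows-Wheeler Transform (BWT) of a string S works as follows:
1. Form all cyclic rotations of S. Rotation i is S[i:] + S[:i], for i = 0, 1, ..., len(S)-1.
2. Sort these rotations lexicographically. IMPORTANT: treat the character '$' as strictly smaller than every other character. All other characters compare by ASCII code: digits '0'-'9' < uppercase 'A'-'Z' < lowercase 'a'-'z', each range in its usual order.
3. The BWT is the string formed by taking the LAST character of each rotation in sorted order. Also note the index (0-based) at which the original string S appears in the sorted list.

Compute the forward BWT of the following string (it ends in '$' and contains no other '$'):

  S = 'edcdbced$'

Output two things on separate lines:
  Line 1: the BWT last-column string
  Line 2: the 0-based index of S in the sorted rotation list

Answer: dddbecec$
8

Derivation:
All 9 rotations (rotation i = S[i:]+S[:i]):
  rot[0] = edcdbced$
  rot[1] = dcdbced$e
  rot[2] = cdbced$ed
  rot[3] = dbced$edc
  rot[4] = bced$edcd
  rot[5] = ced$edcdb
  rot[6] = ed$edcdbc
  rot[7] = d$edcdbce
  rot[8] = $edcdbced
Sorted (with $ < everything):
  sorted[0] = $edcdbced  (last char: 'd')
  sorted[1] = bced$edcd  (last char: 'd')
  sorted[2] = cdbced$ed  (last char: 'd')
  sorted[3] = ced$edcdb  (last char: 'b')
  sorted[4] = d$edcdbce  (last char: 'e')
  sorted[5] = dbced$edc  (last char: 'c')
  sorted[6] = dcdbced$e  (last char: 'e')
  sorted[7] = ed$edcdbc  (last char: 'c')
  sorted[8] = edcdbced$  (last char: '$')
Last column: dddbecec$
Original string S is at sorted index 8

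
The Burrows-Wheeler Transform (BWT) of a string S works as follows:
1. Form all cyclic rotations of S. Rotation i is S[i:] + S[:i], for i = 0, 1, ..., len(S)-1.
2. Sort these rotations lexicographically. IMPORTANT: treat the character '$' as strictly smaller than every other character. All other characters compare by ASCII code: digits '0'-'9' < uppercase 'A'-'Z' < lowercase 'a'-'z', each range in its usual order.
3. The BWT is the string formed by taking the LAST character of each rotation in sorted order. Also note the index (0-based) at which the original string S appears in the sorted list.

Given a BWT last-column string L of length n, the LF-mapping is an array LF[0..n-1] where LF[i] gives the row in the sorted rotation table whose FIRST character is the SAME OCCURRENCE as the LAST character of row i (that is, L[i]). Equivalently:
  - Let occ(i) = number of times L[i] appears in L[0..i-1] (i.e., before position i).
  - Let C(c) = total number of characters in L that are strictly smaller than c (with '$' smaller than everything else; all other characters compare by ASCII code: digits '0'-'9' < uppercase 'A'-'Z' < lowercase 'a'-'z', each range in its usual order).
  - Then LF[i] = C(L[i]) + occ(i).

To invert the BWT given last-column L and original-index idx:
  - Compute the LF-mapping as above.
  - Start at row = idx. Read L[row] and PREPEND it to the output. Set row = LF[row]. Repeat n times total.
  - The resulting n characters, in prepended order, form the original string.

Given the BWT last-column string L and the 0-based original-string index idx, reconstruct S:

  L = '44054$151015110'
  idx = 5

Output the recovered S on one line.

Answer: 11515054114004$

Derivation:
LF mapping: 9 10 1 12 11 0 4 13 5 2 6 14 7 8 3
Walk LF starting at row 5, prepending L[row]:
  step 1: row=5, L[5]='$', prepend. Next row=LF[5]=0
  step 2: row=0, L[0]='4', prepend. Next row=LF[0]=9
  step 3: row=9, L[9]='0', prepend. Next row=LF[9]=2
  step 4: row=2, L[2]='0', prepend. Next row=LF[2]=1
  step 5: row=1, L[1]='4', prepend. Next row=LF[1]=10
  step 6: row=10, L[10]='1', prepend. Next row=LF[10]=6
  step 7: row=6, L[6]='1', prepend. Next row=LF[6]=4
  step 8: row=4, L[4]='4', prepend. Next row=LF[4]=11
  step 9: row=11, L[11]='5', prepend. Next row=LF[11]=14
  step 10: row=14, L[14]='0', prepend. Next row=LF[14]=3
  step 11: row=3, L[3]='5', prepend. Next row=LF[3]=12
  step 12: row=12, L[12]='1', prepend. Next row=LF[12]=7
  step 13: row=7, L[7]='5', prepend. Next row=LF[7]=13
  step 14: row=13, L[13]='1', prepend. Next row=LF[13]=8
  step 15: row=8, L[8]='1', prepend. Next row=LF[8]=5
Reversed output: 11515054114004$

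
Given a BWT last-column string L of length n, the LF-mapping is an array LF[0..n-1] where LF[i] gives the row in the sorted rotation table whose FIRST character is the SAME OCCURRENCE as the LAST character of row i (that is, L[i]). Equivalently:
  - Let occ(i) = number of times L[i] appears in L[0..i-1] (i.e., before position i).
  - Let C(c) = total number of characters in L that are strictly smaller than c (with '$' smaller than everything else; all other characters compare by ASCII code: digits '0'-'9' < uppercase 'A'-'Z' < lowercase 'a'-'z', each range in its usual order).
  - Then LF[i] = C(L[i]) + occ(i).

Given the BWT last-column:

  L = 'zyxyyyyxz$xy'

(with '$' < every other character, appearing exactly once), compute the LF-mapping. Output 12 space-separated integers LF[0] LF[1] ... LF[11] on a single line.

Char counts: '$':1, 'x':3, 'y':6, 'z':2
C (first-col start): C('$')=0, C('x')=1, C('y')=4, C('z')=10
L[0]='z': occ=0, LF[0]=C('z')+0=10+0=10
L[1]='y': occ=0, LF[1]=C('y')+0=4+0=4
L[2]='x': occ=0, LF[2]=C('x')+0=1+0=1
L[3]='y': occ=1, LF[3]=C('y')+1=4+1=5
L[4]='y': occ=2, LF[4]=C('y')+2=4+2=6
L[5]='y': occ=3, LF[5]=C('y')+3=4+3=7
L[6]='y': occ=4, LF[6]=C('y')+4=4+4=8
L[7]='x': occ=1, LF[7]=C('x')+1=1+1=2
L[8]='z': occ=1, LF[8]=C('z')+1=10+1=11
L[9]='$': occ=0, LF[9]=C('$')+0=0+0=0
L[10]='x': occ=2, LF[10]=C('x')+2=1+2=3
L[11]='y': occ=5, LF[11]=C('y')+5=4+5=9

Answer: 10 4 1 5 6 7 8 2 11 0 3 9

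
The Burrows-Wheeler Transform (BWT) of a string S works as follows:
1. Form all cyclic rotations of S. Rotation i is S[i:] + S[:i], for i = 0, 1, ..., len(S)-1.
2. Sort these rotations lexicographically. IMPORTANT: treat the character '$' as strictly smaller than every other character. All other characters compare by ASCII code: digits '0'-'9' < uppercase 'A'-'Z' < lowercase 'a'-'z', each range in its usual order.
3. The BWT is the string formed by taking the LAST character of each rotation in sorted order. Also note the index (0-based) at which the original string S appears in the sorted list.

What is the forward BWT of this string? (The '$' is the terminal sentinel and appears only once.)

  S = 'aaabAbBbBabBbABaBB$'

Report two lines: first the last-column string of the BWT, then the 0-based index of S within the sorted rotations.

All 19 rotations (rotation i = S[i:]+S[:i]):
  rot[0] = aaabAbBbBabBbABaBB$
  rot[1] = aabAbBbBabBbABaBB$a
  rot[2] = abAbBbBabBbABaBB$aa
  rot[3] = bAbBbBabBbABaBB$aaa
  rot[4] = AbBbBabBbABaBB$aaab
  rot[5] = bBbBabBbABaBB$aaabA
  rot[6] = BbBabBbABaBB$aaabAb
  rot[7] = bBabBbABaBB$aaabAbB
  rot[8] = BabBbABaBB$aaabAbBb
  rot[9] = abBbABaBB$aaabAbBbB
  rot[10] = bBbABaBB$aaabAbBbBa
  rot[11] = BbABaBB$aaabAbBbBab
  rot[12] = bABaBB$aaabAbBbBabB
  rot[13] = ABaBB$aaabAbBbBabBb
  rot[14] = BaBB$aaabAbBbBabBbA
  rot[15] = aBB$aaabAbBbBabBbAB
  rot[16] = BB$aaabAbBbBabBbABa
  rot[17] = B$aaabAbBbBabBbABaB
  rot[18] = $aaabAbBbBabBbABaBB
Sorted (with $ < everything):
  sorted[0] = $aaabAbBbBabBbABaBB  (last char: 'B')
  sorted[1] = ABaBB$aaabAbBbBabBb  (last char: 'b')
  sorted[2] = AbBbBabBbABaBB$aaab  (last char: 'b')
  sorted[3] = B$aaabAbBbBabBbABaB  (last char: 'B')
  sorted[4] = BB$aaabAbBbBabBbABa  (last char: 'a')
  sorted[5] = BaBB$aaabAbBbBabBbA  (last char: 'A')
  sorted[6] = BabBbABaBB$aaabAbBb  (last char: 'b')
  sorted[7] = BbABaBB$aaabAbBbBab  (last char: 'b')
  sorted[8] = BbBabBbABaBB$aaabAb  (last char: 'b')
  sorted[9] = aBB$aaabAbBbBabBbAB  (last char: 'B')
  sorted[10] = aaabAbBbBabBbABaBB$  (last char: '$')
  sorted[11] = aabAbBbBabBbABaBB$a  (last char: 'a')
  sorted[12] = abAbBbBabBbABaBB$aa  (last char: 'a')
  sorted[13] = abBbABaBB$aaabAbBbB  (last char: 'B')
  sorted[14] = bABaBB$aaabAbBbBabB  (last char: 'B')
  sorted[15] = bAbBbBabBbABaBB$aaa  (last char: 'a')
  sorted[16] = bBabBbABaBB$aaabAbB  (last char: 'B')
  sorted[17] = bBbABaBB$aaabAbBbBa  (last char: 'a')
  sorted[18] = bBbBabBbABaBB$aaabA  (last char: 'A')
Last column: BbbBaAbbbB$aaBBaBaA
Original string S is at sorted index 10

Answer: BbbBaAbbbB$aaBBaBaA
10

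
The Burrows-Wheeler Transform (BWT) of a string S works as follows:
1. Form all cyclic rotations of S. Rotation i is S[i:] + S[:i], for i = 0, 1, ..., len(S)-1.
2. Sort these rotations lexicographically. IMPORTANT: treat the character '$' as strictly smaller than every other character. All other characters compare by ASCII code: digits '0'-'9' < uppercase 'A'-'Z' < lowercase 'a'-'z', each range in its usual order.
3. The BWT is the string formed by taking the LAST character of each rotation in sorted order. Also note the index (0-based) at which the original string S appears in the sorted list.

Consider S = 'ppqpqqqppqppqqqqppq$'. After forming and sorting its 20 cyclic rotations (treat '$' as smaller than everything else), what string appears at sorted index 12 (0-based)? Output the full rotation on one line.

Answer: qppqppqqqqppq$ppqpqq

Derivation:
All 20 rotations (rotation i = S[i:]+S[:i]):
  rot[0] = ppqpqqqppqppqqqqppq$
  rot[1] = pqpqqqppqppqqqqppq$p
  rot[2] = qpqqqppqppqqqqppq$pp
  rot[3] = pqqqppqppqqqqppq$ppq
  rot[4] = qqqppqppqqqqppq$ppqp
  rot[5] = qqppqppqqqqppq$ppqpq
  rot[6] = qppqppqqqqppq$ppqpqq
  rot[7] = ppqppqqqqppq$ppqpqqq
  rot[8] = pqppqqqqppq$ppqpqqqp
  rot[9] = qppqqqqppq$ppqpqqqpp
  rot[10] = ppqqqqppq$ppqpqqqppq
  rot[11] = pqqqqppq$ppqpqqqppqp
  rot[12] = qqqqppq$ppqpqqqppqpp
  rot[13] = qqqppq$ppqpqqqppqppq
  rot[14] = qqppq$ppqpqqqppqppqq
  rot[15] = qppq$ppqpqqqppqppqqq
  rot[16] = ppq$ppqpqqqppqppqqqq
  rot[17] = pq$ppqpqqqppqppqqqqp
  rot[18] = q$ppqpqqqppqppqqqqpp
  rot[19] = $ppqpqqqppqppqqqqppq
Sorted (with $ < everything):
  sorted[0] = $ppqpqqqppqppqqqqppq
  sorted[1] = ppq$ppqpqqqppqppqqqq
  sorted[2] = ppqppqqqqppq$ppqpqqq
  sorted[3] = ppqpqqqppqppqqqqppq$
  sorted[4] = ppqqqqppq$ppqpqqqppq
  sorted[5] = pq$ppqpqqqppqppqqqqp
  sorted[6] = pqppqqqqppq$ppqpqqqp
  sorted[7] = pqpqqqppqppqqqqppq$p
  sorted[8] = pqqqppqppqqqqppq$ppq
  sorted[9] = pqqqqppq$ppqpqqqppqp
  sorted[10] = q$ppqpqqqppqppqqqqpp
  sorted[11] = qppq$ppqpqqqppqppqqq
  sorted[12] = qppqppqqqqppq$ppqpqq
  sorted[13] = qppqqqqppq$ppqpqqqpp
  sorted[14] = qpqqqppqppqqqqppq$pp
  sorted[15] = qqppq$ppqpqqqppqppqq
  sorted[16] = qqppqppqqqqppq$ppqpq
  sorted[17] = qqqppq$ppqpqqqppqppq
  sorted[18] = qqqppqppqqqqppq$ppqp
  sorted[19] = qqqqppq$ppqpqqqppqpp
sorted[12] = qppqppqqqqppq$ppqpqq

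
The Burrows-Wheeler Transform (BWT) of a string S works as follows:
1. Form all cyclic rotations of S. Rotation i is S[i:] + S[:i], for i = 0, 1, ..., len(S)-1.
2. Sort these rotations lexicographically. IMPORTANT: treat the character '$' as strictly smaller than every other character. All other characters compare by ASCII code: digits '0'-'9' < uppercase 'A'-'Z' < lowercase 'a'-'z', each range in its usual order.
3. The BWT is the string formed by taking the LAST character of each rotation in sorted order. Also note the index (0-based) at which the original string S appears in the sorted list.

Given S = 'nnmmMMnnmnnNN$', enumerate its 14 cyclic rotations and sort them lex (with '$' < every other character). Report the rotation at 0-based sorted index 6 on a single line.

All 14 rotations (rotation i = S[i:]+S[:i]):
  rot[0] = nnmmMMnnmnnNN$
  rot[1] = nmmMMnnmnnNN$n
  rot[2] = mmMMnnmnnNN$nn
  rot[3] = mMMnnmnnNN$nnm
  rot[4] = MMnnmnnNN$nnmm
  rot[5] = MnnmnnNN$nnmmM
  rot[6] = nnmnnNN$nnmmMM
  rot[7] = nmnnNN$nnmmMMn
  rot[8] = mnnNN$nnmmMMnn
  rot[9] = nnNN$nnmmMMnnm
  rot[10] = nNN$nnmmMMnnmn
  rot[11] = NN$nnmmMMnnmnn
  rot[12] = N$nnmmMMnnmnnN
  rot[13] = $nnmmMMnnmnnNN
Sorted (with $ < everything):
  sorted[0] = $nnmmMMnnmnnNN
  sorted[1] = MMnnmnnNN$nnmm
  sorted[2] = MnnmnnNN$nnmmM
  sorted[3] = N$nnmmMMnnmnnN
  sorted[4] = NN$nnmmMMnnmnn
  sorted[5] = mMMnnmnnNN$nnm
  sorted[6] = mmMMnnmnnNN$nn
  sorted[7] = mnnNN$nnmmMMnn
  sorted[8] = nNN$nnmmMMnnmn
  sorted[9] = nmmMMnnmnnNN$n
  sorted[10] = nmnnNN$nnmmMMn
  sorted[11] = nnNN$nnmmMMnnm
  sorted[12] = nnmmMMnnmnnNN$
  sorted[13] = nnmnnNN$nnmmMM
sorted[6] = mmMMnnmnnNN$nn

Answer: mmMMnnmnnNN$nn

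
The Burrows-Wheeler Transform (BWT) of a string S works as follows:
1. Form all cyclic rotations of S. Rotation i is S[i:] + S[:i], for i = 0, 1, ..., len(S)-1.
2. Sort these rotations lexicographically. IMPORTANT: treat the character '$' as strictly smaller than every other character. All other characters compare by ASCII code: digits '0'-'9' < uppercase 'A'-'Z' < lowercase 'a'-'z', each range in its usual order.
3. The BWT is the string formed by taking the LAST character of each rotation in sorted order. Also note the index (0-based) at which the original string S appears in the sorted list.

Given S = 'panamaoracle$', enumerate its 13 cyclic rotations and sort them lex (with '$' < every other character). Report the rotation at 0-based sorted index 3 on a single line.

All 13 rotations (rotation i = S[i:]+S[:i]):
  rot[0] = panamaoracle$
  rot[1] = anamaoracle$p
  rot[2] = namaoracle$pa
  rot[3] = amaoracle$pan
  rot[4] = maoracle$pana
  rot[5] = aoracle$panam
  rot[6] = oracle$panama
  rot[7] = racle$panamao
  rot[8] = acle$panamaor
  rot[9] = cle$panamaora
  rot[10] = le$panamaorac
  rot[11] = e$panamaoracl
  rot[12] = $panamaoracle
Sorted (with $ < everything):
  sorted[0] = $panamaoracle
  sorted[1] = acle$panamaor
  sorted[2] = amaoracle$pan
  sorted[3] = anamaoracle$p
  sorted[4] = aoracle$panam
  sorted[5] = cle$panamaora
  sorted[6] = e$panamaoracl
  sorted[7] = le$panamaorac
  sorted[8] = maoracle$pana
  sorted[9] = namaoracle$pa
  sorted[10] = oracle$panama
  sorted[11] = panamaoracle$
  sorted[12] = racle$panamao
sorted[3] = anamaoracle$p

Answer: anamaoracle$p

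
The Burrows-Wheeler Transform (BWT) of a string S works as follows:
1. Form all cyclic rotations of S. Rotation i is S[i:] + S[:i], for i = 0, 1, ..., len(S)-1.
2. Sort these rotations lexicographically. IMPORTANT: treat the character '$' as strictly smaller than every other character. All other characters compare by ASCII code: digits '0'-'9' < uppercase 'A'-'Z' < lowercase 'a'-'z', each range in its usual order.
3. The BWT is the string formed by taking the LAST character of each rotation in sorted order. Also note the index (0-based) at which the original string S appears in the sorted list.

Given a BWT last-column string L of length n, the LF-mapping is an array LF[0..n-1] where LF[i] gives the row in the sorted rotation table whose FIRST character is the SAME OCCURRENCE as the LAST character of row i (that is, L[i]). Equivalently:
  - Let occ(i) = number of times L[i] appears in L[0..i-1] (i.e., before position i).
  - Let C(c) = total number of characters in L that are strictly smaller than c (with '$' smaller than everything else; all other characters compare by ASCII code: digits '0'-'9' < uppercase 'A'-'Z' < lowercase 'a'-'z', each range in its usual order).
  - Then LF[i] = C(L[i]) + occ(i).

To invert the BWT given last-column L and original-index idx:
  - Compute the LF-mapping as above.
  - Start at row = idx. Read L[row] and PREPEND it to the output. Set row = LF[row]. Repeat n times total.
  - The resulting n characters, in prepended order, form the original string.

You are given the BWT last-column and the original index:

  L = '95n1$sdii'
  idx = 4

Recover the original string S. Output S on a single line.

Answer: disin519$

Derivation:
LF mapping: 3 2 7 1 0 8 4 5 6
Walk LF starting at row 4, prepending L[row]:
  step 1: row=4, L[4]='$', prepend. Next row=LF[4]=0
  step 2: row=0, L[0]='9', prepend. Next row=LF[0]=3
  step 3: row=3, L[3]='1', prepend. Next row=LF[3]=1
  step 4: row=1, L[1]='5', prepend. Next row=LF[1]=2
  step 5: row=2, L[2]='n', prepend. Next row=LF[2]=7
  step 6: row=7, L[7]='i', prepend. Next row=LF[7]=5
  step 7: row=5, L[5]='s', prepend. Next row=LF[5]=8
  step 8: row=8, L[8]='i', prepend. Next row=LF[8]=6
  step 9: row=6, L[6]='d', prepend. Next row=LF[6]=4
Reversed output: disin519$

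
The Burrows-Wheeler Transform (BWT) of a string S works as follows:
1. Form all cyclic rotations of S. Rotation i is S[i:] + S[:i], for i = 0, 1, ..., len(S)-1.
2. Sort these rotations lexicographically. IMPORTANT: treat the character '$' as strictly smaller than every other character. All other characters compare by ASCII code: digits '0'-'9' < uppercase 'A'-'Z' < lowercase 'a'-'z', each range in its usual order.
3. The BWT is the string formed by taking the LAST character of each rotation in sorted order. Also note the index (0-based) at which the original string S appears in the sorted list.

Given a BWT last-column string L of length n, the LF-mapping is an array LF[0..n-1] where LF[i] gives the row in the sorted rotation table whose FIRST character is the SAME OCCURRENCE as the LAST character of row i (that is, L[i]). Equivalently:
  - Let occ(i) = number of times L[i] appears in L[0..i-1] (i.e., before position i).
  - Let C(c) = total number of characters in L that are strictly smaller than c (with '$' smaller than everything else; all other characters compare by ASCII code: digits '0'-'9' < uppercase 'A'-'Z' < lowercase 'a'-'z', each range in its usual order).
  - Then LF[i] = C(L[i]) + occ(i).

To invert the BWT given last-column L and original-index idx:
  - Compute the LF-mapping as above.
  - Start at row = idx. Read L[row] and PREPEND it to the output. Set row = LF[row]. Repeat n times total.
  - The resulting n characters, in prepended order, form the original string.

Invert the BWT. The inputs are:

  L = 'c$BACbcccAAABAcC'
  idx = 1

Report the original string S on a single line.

Answer: AAbAcBcBACccCAc$

Derivation:
LF mapping: 11 0 6 1 8 10 12 13 14 2 3 4 7 5 15 9
Walk LF starting at row 1, prepending L[row]:
  step 1: row=1, L[1]='$', prepend. Next row=LF[1]=0
  step 2: row=0, L[0]='c', prepend. Next row=LF[0]=11
  step 3: row=11, L[11]='A', prepend. Next row=LF[11]=4
  step 4: row=4, L[4]='C', prepend. Next row=LF[4]=8
  step 5: row=8, L[8]='c', prepend. Next row=LF[8]=14
  step 6: row=14, L[14]='c', prepend. Next row=LF[14]=15
  step 7: row=15, L[15]='C', prepend. Next row=LF[15]=9
  step 8: row=9, L[9]='A', prepend. Next row=LF[9]=2
  step 9: row=2, L[2]='B', prepend. Next row=LF[2]=6
  step 10: row=6, L[6]='c', prepend. Next row=LF[6]=12
  step 11: row=12, L[12]='B', prepend. Next row=LF[12]=7
  step 12: row=7, L[7]='c', prepend. Next row=LF[7]=13
  step 13: row=13, L[13]='A', prepend. Next row=LF[13]=5
  step 14: row=5, L[5]='b', prepend. Next row=LF[5]=10
  step 15: row=10, L[10]='A', prepend. Next row=LF[10]=3
  step 16: row=3, L[3]='A', prepend. Next row=LF[3]=1
Reversed output: AAbAcBcBACccCAc$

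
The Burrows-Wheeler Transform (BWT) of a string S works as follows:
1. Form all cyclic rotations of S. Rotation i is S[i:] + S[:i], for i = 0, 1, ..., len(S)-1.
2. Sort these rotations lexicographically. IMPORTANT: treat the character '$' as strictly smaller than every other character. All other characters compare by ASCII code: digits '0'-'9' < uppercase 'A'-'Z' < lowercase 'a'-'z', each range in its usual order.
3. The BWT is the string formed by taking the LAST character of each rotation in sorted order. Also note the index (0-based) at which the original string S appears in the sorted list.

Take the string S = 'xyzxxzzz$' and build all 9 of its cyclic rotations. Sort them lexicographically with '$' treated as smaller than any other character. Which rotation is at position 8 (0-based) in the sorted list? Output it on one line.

All 9 rotations (rotation i = S[i:]+S[:i]):
  rot[0] = xyzxxzzz$
  rot[1] = yzxxzzz$x
  rot[2] = zxxzzz$xy
  rot[3] = xxzzz$xyz
  rot[4] = xzzz$xyzx
  rot[5] = zzz$xyzxx
  rot[6] = zz$xyzxxz
  rot[7] = z$xyzxxzz
  rot[8] = $xyzxxzzz
Sorted (with $ < everything):
  sorted[0] = $xyzxxzzz
  sorted[1] = xxzzz$xyz
  sorted[2] = xyzxxzzz$
  sorted[3] = xzzz$xyzx
  sorted[4] = yzxxzzz$x
  sorted[5] = z$xyzxxzz
  sorted[6] = zxxzzz$xy
  sorted[7] = zz$xyzxxz
  sorted[8] = zzz$xyzxx
sorted[8] = zzz$xyzxx

Answer: zzz$xyzxx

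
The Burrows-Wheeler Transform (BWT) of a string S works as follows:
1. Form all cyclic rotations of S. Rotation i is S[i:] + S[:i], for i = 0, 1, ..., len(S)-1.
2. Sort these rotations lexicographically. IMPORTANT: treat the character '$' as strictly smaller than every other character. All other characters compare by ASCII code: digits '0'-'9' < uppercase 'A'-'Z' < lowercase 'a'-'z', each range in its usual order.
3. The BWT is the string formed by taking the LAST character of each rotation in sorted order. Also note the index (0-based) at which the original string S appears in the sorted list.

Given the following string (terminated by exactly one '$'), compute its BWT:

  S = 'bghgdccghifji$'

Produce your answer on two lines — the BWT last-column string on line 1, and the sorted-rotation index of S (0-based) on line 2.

Answer: i$dcgihbcggjhf
1

Derivation:
All 14 rotations (rotation i = S[i:]+S[:i]):
  rot[0] = bghgdccghifji$
  rot[1] = ghgdccghifji$b
  rot[2] = hgdccghifji$bg
  rot[3] = gdccghifji$bgh
  rot[4] = dccghifji$bghg
  rot[5] = ccghifji$bghgd
  rot[6] = cghifji$bghgdc
  rot[7] = ghifji$bghgdcc
  rot[8] = hifji$bghgdccg
  rot[9] = ifji$bghgdccgh
  rot[10] = fji$bghgdccghi
  rot[11] = ji$bghgdccghif
  rot[12] = i$bghgdccghifj
  rot[13] = $bghgdccghifji
Sorted (with $ < everything):
  sorted[0] = $bghgdccghifji  (last char: 'i')
  sorted[1] = bghgdccghifji$  (last char: '$')
  sorted[2] = ccghifji$bghgd  (last char: 'd')
  sorted[3] = cghifji$bghgdc  (last char: 'c')
  sorted[4] = dccghifji$bghg  (last char: 'g')
  sorted[5] = fji$bghgdccghi  (last char: 'i')
  sorted[6] = gdccghifji$bgh  (last char: 'h')
  sorted[7] = ghgdccghifji$b  (last char: 'b')
  sorted[8] = ghifji$bghgdcc  (last char: 'c')
  sorted[9] = hgdccghifji$bg  (last char: 'g')
  sorted[10] = hifji$bghgdccg  (last char: 'g')
  sorted[11] = i$bghgdccghifj  (last char: 'j')
  sorted[12] = ifji$bghgdccgh  (last char: 'h')
  sorted[13] = ji$bghgdccghif  (last char: 'f')
Last column: i$dcgihbcggjhf
Original string S is at sorted index 1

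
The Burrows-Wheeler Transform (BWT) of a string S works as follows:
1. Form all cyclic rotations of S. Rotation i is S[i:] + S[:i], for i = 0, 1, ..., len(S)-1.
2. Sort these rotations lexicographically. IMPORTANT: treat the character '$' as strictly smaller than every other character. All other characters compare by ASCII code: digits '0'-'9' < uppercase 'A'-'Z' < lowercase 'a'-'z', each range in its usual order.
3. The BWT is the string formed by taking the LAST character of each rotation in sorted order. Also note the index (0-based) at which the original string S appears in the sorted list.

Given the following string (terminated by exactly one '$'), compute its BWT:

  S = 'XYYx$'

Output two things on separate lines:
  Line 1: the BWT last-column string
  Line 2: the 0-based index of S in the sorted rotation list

All 5 rotations (rotation i = S[i:]+S[:i]):
  rot[0] = XYYx$
  rot[1] = YYx$X
  rot[2] = Yx$XY
  rot[3] = x$XYY
  rot[4] = $XYYx
Sorted (with $ < everything):
  sorted[0] = $XYYx  (last char: 'x')
  sorted[1] = XYYx$  (last char: '$')
  sorted[2] = YYx$X  (last char: 'X')
  sorted[3] = Yx$XY  (last char: 'Y')
  sorted[4] = x$XYY  (last char: 'Y')
Last column: x$XYY
Original string S is at sorted index 1

Answer: x$XYY
1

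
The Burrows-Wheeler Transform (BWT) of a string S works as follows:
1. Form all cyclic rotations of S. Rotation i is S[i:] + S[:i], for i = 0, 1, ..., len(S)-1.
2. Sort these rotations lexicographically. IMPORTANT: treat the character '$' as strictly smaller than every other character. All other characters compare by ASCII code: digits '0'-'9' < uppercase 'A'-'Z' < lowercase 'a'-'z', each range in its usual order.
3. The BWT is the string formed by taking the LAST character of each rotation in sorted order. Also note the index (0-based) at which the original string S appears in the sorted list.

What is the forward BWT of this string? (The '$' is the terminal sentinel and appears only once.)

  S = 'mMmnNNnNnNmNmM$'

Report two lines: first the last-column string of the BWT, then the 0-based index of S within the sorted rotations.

All 15 rotations (rotation i = S[i:]+S[:i]):
  rot[0] = mMmnNNnNnNmNmM$
  rot[1] = MmnNNnNnNmNmM$m
  rot[2] = mnNNnNnNmNmM$mM
  rot[3] = nNNnNnNmNmM$mMm
  rot[4] = NNnNnNmNmM$mMmn
  rot[5] = NnNnNmNmM$mMmnN
  rot[6] = nNnNmNmM$mMmnNN
  rot[7] = NnNmNmM$mMmnNNn
  rot[8] = nNmNmM$mMmnNNnN
  rot[9] = NmNmM$mMmnNNnNn
  rot[10] = mNmM$mMmnNNnNnN
  rot[11] = NmM$mMmnNNnNnNm
  rot[12] = mM$mMmnNNnNnNmN
  rot[13] = M$mMmnNNnNnNmNm
  rot[14] = $mMmnNNnNnNmNmM
Sorted (with $ < everything):
  sorted[0] = $mMmnNNnNnNmNmM  (last char: 'M')
  sorted[1] = M$mMmnNNnNnNmNm  (last char: 'm')
  sorted[2] = MmnNNnNnNmNmM$m  (last char: 'm')
  sorted[3] = NNnNnNmNmM$mMmn  (last char: 'n')
  sorted[4] = NmM$mMmnNNnNnNm  (last char: 'm')
  sorted[5] = NmNmM$mMmnNNnNn  (last char: 'n')
  sorted[6] = NnNmNmM$mMmnNNn  (last char: 'n')
  sorted[7] = NnNnNmNmM$mMmnN  (last char: 'N')
  sorted[8] = mM$mMmnNNnNnNmN  (last char: 'N')
  sorted[9] = mMmnNNnNnNmNmM$  (last char: '$')
  sorted[10] = mNmM$mMmnNNnNnN  (last char: 'N')
  sorted[11] = mnNNnNnNmNmM$mM  (last char: 'M')
  sorted[12] = nNNnNnNmNmM$mMm  (last char: 'm')
  sorted[13] = nNmNmM$mMmnNNnN  (last char: 'N')
  sorted[14] = nNnNmNmM$mMmnNN  (last char: 'N')
Last column: MmmnmnnNN$NMmNN
Original string S is at sorted index 9

Answer: MmmnmnnNN$NMmNN
9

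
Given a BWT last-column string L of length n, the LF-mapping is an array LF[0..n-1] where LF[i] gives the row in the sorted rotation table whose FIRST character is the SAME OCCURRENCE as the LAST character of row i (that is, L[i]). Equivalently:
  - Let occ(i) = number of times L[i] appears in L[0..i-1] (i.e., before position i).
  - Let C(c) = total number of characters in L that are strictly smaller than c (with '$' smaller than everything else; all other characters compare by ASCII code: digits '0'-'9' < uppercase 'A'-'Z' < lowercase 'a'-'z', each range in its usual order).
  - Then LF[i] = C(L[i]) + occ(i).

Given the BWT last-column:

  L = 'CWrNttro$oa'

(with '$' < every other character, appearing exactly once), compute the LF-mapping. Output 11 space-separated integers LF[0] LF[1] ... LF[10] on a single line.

Answer: 1 3 7 2 9 10 8 5 0 6 4

Derivation:
Char counts: '$':1, 'C':1, 'N':1, 'W':1, 'a':1, 'o':2, 'r':2, 't':2
C (first-col start): C('$')=0, C('C')=1, C('N')=2, C('W')=3, C('a')=4, C('o')=5, C('r')=7, C('t')=9
L[0]='C': occ=0, LF[0]=C('C')+0=1+0=1
L[1]='W': occ=0, LF[1]=C('W')+0=3+0=3
L[2]='r': occ=0, LF[2]=C('r')+0=7+0=7
L[3]='N': occ=0, LF[3]=C('N')+0=2+0=2
L[4]='t': occ=0, LF[4]=C('t')+0=9+0=9
L[5]='t': occ=1, LF[5]=C('t')+1=9+1=10
L[6]='r': occ=1, LF[6]=C('r')+1=7+1=8
L[7]='o': occ=0, LF[7]=C('o')+0=5+0=5
L[8]='$': occ=0, LF[8]=C('$')+0=0+0=0
L[9]='o': occ=1, LF[9]=C('o')+1=5+1=6
L[10]='a': occ=0, LF[10]=C('a')+0=4+0=4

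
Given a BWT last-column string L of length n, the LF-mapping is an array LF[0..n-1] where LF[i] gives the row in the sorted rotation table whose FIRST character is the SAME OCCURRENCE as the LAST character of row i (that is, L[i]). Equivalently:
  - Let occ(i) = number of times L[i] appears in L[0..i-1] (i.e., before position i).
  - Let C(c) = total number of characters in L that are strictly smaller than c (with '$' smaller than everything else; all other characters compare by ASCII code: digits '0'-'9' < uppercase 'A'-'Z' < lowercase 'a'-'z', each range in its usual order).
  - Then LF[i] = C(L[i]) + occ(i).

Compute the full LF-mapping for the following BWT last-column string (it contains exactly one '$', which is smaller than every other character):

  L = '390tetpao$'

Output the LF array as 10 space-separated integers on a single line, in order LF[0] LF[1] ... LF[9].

Char counts: '$':1, '0':1, '3':1, '9':1, 'a':1, 'e':1, 'o':1, 'p':1, 't':2
C (first-col start): C('$')=0, C('0')=1, C('3')=2, C('9')=3, C('a')=4, C('e')=5, C('o')=6, C('p')=7, C('t')=8
L[0]='3': occ=0, LF[0]=C('3')+0=2+0=2
L[1]='9': occ=0, LF[1]=C('9')+0=3+0=3
L[2]='0': occ=0, LF[2]=C('0')+0=1+0=1
L[3]='t': occ=0, LF[3]=C('t')+0=8+0=8
L[4]='e': occ=0, LF[4]=C('e')+0=5+0=5
L[5]='t': occ=1, LF[5]=C('t')+1=8+1=9
L[6]='p': occ=0, LF[6]=C('p')+0=7+0=7
L[7]='a': occ=0, LF[7]=C('a')+0=4+0=4
L[8]='o': occ=0, LF[8]=C('o')+0=6+0=6
L[9]='$': occ=0, LF[9]=C('$')+0=0+0=0

Answer: 2 3 1 8 5 9 7 4 6 0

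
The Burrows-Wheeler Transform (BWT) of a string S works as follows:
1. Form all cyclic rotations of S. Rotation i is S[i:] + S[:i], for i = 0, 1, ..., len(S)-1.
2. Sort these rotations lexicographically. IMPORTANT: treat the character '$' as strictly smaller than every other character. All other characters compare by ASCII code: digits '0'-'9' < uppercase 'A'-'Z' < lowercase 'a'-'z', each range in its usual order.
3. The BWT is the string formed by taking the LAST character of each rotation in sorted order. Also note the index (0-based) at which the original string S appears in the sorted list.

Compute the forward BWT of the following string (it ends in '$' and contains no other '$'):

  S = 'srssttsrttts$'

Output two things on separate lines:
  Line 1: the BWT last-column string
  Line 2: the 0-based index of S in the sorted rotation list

Answer: ssst$trstttsr
4

Derivation:
All 13 rotations (rotation i = S[i:]+S[:i]):
  rot[0] = srssttsrttts$
  rot[1] = rssttsrttts$s
  rot[2] = ssttsrttts$sr
  rot[3] = sttsrttts$srs
  rot[4] = ttsrttts$srss
  rot[5] = tsrttts$srsst
  rot[6] = srttts$srsstt
  rot[7] = rttts$srsstts
  rot[8] = ttts$srssttsr
  rot[9] = tts$srssttsrt
  rot[10] = ts$srssttsrtt
  rot[11] = s$srssttsrttt
  rot[12] = $srssttsrttts
Sorted (with $ < everything):
  sorted[0] = $srssttsrttts  (last char: 's')
  sorted[1] = rssttsrttts$s  (last char: 's')
  sorted[2] = rttts$srsstts  (last char: 's')
  sorted[3] = s$srssttsrttt  (last char: 't')
  sorted[4] = srssttsrttts$  (last char: '$')
  sorted[5] = srttts$srsstt  (last char: 't')
  sorted[6] = ssttsrttts$sr  (last char: 'r')
  sorted[7] = sttsrttts$srs  (last char: 's')
  sorted[8] = ts$srssttsrtt  (last char: 't')
  sorted[9] = tsrttts$srsst  (last char: 't')
  sorted[10] = tts$srssttsrt  (last char: 't')
  sorted[11] = ttsrttts$srss  (last char: 's')
  sorted[12] = ttts$srssttsr  (last char: 'r')
Last column: ssst$trstttsr
Original string S is at sorted index 4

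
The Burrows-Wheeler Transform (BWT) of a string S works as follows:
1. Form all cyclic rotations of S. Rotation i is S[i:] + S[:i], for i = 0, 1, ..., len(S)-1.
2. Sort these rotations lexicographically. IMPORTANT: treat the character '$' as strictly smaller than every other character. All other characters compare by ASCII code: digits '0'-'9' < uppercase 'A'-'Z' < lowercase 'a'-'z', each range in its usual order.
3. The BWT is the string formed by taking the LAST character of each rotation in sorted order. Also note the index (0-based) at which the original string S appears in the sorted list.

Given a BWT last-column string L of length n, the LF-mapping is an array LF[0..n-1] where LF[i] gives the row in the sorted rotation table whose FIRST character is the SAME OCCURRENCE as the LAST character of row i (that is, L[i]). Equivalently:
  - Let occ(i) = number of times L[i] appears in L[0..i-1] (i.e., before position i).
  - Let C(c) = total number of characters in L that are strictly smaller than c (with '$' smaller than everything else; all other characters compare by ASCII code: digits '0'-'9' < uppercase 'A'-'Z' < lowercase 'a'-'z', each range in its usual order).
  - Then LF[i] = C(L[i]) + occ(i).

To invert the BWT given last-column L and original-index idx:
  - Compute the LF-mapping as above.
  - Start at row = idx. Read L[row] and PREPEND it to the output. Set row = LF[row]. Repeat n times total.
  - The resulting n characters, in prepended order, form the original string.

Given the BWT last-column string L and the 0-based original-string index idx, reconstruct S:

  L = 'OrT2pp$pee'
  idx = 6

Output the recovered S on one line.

LF mapping: 2 9 3 1 6 7 0 8 4 5
Walk LF starting at row 6, prepending L[row]:
  step 1: row=6, L[6]='$', prepend. Next row=LF[6]=0
  step 2: row=0, L[0]='O', prepend. Next row=LF[0]=2
  step 3: row=2, L[2]='T', prepend. Next row=LF[2]=3
  step 4: row=3, L[3]='2', prepend. Next row=LF[3]=1
  step 5: row=1, L[1]='r', prepend. Next row=LF[1]=9
  step 6: row=9, L[9]='e', prepend. Next row=LF[9]=5
  step 7: row=5, L[5]='p', prepend. Next row=LF[5]=7
  step 8: row=7, L[7]='p', prepend. Next row=LF[7]=8
  step 9: row=8, L[8]='e', prepend. Next row=LF[8]=4
  step 10: row=4, L[4]='p', prepend. Next row=LF[4]=6
Reversed output: pepper2TO$

Answer: pepper2TO$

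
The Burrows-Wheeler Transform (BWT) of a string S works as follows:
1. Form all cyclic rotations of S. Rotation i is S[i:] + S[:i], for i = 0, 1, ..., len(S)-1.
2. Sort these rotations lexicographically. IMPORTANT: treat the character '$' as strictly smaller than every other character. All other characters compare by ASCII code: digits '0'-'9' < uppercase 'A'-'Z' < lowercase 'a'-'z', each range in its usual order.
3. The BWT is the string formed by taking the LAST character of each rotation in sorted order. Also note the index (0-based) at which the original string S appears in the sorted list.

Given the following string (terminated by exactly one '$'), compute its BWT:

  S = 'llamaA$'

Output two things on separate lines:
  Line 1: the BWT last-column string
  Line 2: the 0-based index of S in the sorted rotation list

All 7 rotations (rotation i = S[i:]+S[:i]):
  rot[0] = llamaA$
  rot[1] = lamaA$l
  rot[2] = amaA$ll
  rot[3] = maA$lla
  rot[4] = aA$llam
  rot[5] = A$llama
  rot[6] = $llamaA
Sorted (with $ < everything):
  sorted[0] = $llamaA  (last char: 'A')
  sorted[1] = A$llama  (last char: 'a')
  sorted[2] = aA$llam  (last char: 'm')
  sorted[3] = amaA$ll  (last char: 'l')
  sorted[4] = lamaA$l  (last char: 'l')
  sorted[5] = llamaA$  (last char: '$')
  sorted[6] = maA$lla  (last char: 'a')
Last column: Aamll$a
Original string S is at sorted index 5

Answer: Aamll$a
5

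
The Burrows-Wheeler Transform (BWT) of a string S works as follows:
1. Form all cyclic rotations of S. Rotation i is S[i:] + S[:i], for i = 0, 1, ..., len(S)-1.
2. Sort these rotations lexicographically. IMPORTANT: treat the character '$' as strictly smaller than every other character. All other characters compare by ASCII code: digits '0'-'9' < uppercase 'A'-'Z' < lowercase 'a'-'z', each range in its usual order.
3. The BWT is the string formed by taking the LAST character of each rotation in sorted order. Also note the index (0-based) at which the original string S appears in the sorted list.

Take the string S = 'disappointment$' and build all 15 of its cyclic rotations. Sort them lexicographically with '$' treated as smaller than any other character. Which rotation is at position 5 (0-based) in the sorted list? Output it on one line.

Answer: isappointment$d

Derivation:
All 15 rotations (rotation i = S[i:]+S[:i]):
  rot[0] = disappointment$
  rot[1] = isappointment$d
  rot[2] = sappointment$di
  rot[3] = appointment$dis
  rot[4] = ppointment$disa
  rot[5] = pointment$disap
  rot[6] = ointment$disapp
  rot[7] = intment$disappo
  rot[8] = ntment$disappoi
  rot[9] = tment$disappoin
  rot[10] = ment$disappoint
  rot[11] = ent$disappointm
  rot[12] = nt$disappointme
  rot[13] = t$disappointmen
  rot[14] = $disappointment
Sorted (with $ < everything):
  sorted[0] = $disappointment
  sorted[1] = appointment$dis
  sorted[2] = disappointment$
  sorted[3] = ent$disappointm
  sorted[4] = intment$disappo
  sorted[5] = isappointment$d
  sorted[6] = ment$disappoint
  sorted[7] = nt$disappointme
  sorted[8] = ntment$disappoi
  sorted[9] = ointment$disapp
  sorted[10] = pointment$disap
  sorted[11] = ppointment$disa
  sorted[12] = sappointment$di
  sorted[13] = t$disappointmen
  sorted[14] = tment$disappoin
sorted[5] = isappointment$d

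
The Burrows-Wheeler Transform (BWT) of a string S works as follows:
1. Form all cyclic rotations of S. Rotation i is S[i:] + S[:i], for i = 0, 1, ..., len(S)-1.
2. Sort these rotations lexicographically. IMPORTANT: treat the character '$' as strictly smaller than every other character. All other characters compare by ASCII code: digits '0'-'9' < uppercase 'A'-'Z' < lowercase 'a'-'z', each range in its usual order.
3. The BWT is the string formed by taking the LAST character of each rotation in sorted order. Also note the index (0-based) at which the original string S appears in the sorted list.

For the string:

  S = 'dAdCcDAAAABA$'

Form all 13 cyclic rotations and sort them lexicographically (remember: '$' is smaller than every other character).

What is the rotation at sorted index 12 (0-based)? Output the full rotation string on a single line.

All 13 rotations (rotation i = S[i:]+S[:i]):
  rot[0] = dAdCcDAAAABA$
  rot[1] = AdCcDAAAABA$d
  rot[2] = dCcDAAAABA$dA
  rot[3] = CcDAAAABA$dAd
  rot[4] = cDAAAABA$dAdC
  rot[5] = DAAAABA$dAdCc
  rot[6] = AAAABA$dAdCcD
  rot[7] = AAABA$dAdCcDA
  rot[8] = AABA$dAdCcDAA
  rot[9] = ABA$dAdCcDAAA
  rot[10] = BA$dAdCcDAAAA
  rot[11] = A$dAdCcDAAAAB
  rot[12] = $dAdCcDAAAABA
Sorted (with $ < everything):
  sorted[0] = $dAdCcDAAAABA
  sorted[1] = A$dAdCcDAAAAB
  sorted[2] = AAAABA$dAdCcD
  sorted[3] = AAABA$dAdCcDA
  sorted[4] = AABA$dAdCcDAA
  sorted[5] = ABA$dAdCcDAAA
  sorted[6] = AdCcDAAAABA$d
  sorted[7] = BA$dAdCcDAAAA
  sorted[8] = CcDAAAABA$dAd
  sorted[9] = DAAAABA$dAdCc
  sorted[10] = cDAAAABA$dAdC
  sorted[11] = dAdCcDAAAABA$
  sorted[12] = dCcDAAAABA$dA
sorted[12] = dCcDAAAABA$dA

Answer: dCcDAAAABA$dA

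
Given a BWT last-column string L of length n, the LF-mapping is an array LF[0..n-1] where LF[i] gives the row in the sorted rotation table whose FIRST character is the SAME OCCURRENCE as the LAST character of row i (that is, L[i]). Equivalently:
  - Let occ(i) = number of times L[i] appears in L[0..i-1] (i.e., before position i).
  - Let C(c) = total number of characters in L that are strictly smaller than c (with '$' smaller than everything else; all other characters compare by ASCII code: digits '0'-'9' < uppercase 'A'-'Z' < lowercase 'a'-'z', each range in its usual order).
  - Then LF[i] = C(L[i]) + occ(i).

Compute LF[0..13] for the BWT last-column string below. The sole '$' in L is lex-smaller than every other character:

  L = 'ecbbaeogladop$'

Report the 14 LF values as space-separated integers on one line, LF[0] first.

Char counts: '$':1, 'a':2, 'b':2, 'c':1, 'd':1, 'e':2, 'g':1, 'l':1, 'o':2, 'p':1
C (first-col start): C('$')=0, C('a')=1, C('b')=3, C('c')=5, C('d')=6, C('e')=7, C('g')=9, C('l')=10, C('o')=11, C('p')=13
L[0]='e': occ=0, LF[0]=C('e')+0=7+0=7
L[1]='c': occ=0, LF[1]=C('c')+0=5+0=5
L[2]='b': occ=0, LF[2]=C('b')+0=3+0=3
L[3]='b': occ=1, LF[3]=C('b')+1=3+1=4
L[4]='a': occ=0, LF[4]=C('a')+0=1+0=1
L[5]='e': occ=1, LF[5]=C('e')+1=7+1=8
L[6]='o': occ=0, LF[6]=C('o')+0=11+0=11
L[7]='g': occ=0, LF[7]=C('g')+0=9+0=9
L[8]='l': occ=0, LF[8]=C('l')+0=10+0=10
L[9]='a': occ=1, LF[9]=C('a')+1=1+1=2
L[10]='d': occ=0, LF[10]=C('d')+0=6+0=6
L[11]='o': occ=1, LF[11]=C('o')+1=11+1=12
L[12]='p': occ=0, LF[12]=C('p')+0=13+0=13
L[13]='$': occ=0, LF[13]=C('$')+0=0+0=0

Answer: 7 5 3 4 1 8 11 9 10 2 6 12 13 0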